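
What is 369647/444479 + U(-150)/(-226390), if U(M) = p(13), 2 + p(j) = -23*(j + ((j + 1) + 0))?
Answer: 83961294747/100625600810 ≈ 0.83439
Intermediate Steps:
p(j) = -25 - 46*j (p(j) = -2 - 23*(j + ((j + 1) + 0)) = -2 - 23*(j + ((1 + j) + 0)) = -2 - 23*(j + (1 + j)) = -2 - 23*(1 + 2*j) = -2 + (-23 - 46*j) = -25 - 46*j)
U(M) = -623 (U(M) = -25 - 46*13 = -25 - 598 = -623)
369647/444479 + U(-150)/(-226390) = 369647/444479 - 623/(-226390) = 369647*(1/444479) - 623*(-1/226390) = 369647/444479 + 623/226390 = 83961294747/100625600810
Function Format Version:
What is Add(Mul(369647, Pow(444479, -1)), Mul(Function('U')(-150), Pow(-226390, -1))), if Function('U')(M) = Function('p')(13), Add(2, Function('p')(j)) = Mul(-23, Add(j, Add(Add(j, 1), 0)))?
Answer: Rational(83961294747, 100625600810) ≈ 0.83439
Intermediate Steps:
Function('p')(j) = Add(-25, Mul(-46, j)) (Function('p')(j) = Add(-2, Mul(-23, Add(j, Add(Add(j, 1), 0)))) = Add(-2, Mul(-23, Add(j, Add(Add(1, j), 0)))) = Add(-2, Mul(-23, Add(j, Add(1, j)))) = Add(-2, Mul(-23, Add(1, Mul(2, j)))) = Add(-2, Add(-23, Mul(-46, j))) = Add(-25, Mul(-46, j)))
Function('U')(M) = -623 (Function('U')(M) = Add(-25, Mul(-46, 13)) = Add(-25, -598) = -623)
Add(Mul(369647, Pow(444479, -1)), Mul(Function('U')(-150), Pow(-226390, -1))) = Add(Mul(369647, Pow(444479, -1)), Mul(-623, Pow(-226390, -1))) = Add(Mul(369647, Rational(1, 444479)), Mul(-623, Rational(-1, 226390))) = Add(Rational(369647, 444479), Rational(623, 226390)) = Rational(83961294747, 100625600810)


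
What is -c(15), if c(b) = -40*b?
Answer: 600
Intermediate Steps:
-c(15) = -(-40)*15 = -1*(-600) = 600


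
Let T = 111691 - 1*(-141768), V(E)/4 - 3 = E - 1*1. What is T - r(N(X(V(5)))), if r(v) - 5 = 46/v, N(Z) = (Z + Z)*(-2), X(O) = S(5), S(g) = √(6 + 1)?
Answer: 253454 + 23*√7/14 ≈ 2.5346e+5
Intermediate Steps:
V(E) = 8 + 4*E (V(E) = 12 + 4*(E - 1*1) = 12 + 4*(E - 1) = 12 + 4*(-1 + E) = 12 + (-4 + 4*E) = 8 + 4*E)
S(g) = √7
X(O) = √7
N(Z) = -4*Z (N(Z) = (2*Z)*(-2) = -4*Z)
T = 253459 (T = 111691 + 141768 = 253459)
r(v) = 5 + 46/v
T - r(N(X(V(5)))) = 253459 - (5 + 46/((-4*√7))) = 253459 - (5 + 46*(-√7/28)) = 253459 - (5 - 23*√7/14) = 253459 + (-5 + 23*√7/14) = 253454 + 23*√7/14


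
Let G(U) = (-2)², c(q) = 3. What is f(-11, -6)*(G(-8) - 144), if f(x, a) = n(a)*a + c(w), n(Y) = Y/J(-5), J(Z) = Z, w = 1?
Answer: 588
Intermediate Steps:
G(U) = 4
n(Y) = -Y/5 (n(Y) = Y/(-5) = Y*(-⅕) = -Y/5)
f(x, a) = 3 - a²/5 (f(x, a) = (-a/5)*a + 3 = -a²/5 + 3 = 3 - a²/5)
f(-11, -6)*(G(-8) - 144) = (3 - ⅕*(-6)²)*(4 - 144) = (3 - ⅕*36)*(-140) = (3 - 36/5)*(-140) = -21/5*(-140) = 588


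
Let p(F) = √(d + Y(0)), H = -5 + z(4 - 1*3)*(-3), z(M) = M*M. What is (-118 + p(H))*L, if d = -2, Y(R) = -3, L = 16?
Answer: -1888 + 16*I*√5 ≈ -1888.0 + 35.777*I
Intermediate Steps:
z(M) = M²
H = -8 (H = -5 + (4 - 1*3)²*(-3) = -5 + (4 - 3)²*(-3) = -5 + 1²*(-3) = -5 + 1*(-3) = -5 - 3 = -8)
p(F) = I*√5 (p(F) = √(-2 - 3) = √(-5) = I*√5)
(-118 + p(H))*L = (-118 + I*√5)*16 = -1888 + 16*I*√5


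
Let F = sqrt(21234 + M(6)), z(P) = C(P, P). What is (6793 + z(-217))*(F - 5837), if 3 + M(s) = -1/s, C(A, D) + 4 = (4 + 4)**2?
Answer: -40000961 + 6853*sqrt(764310)/6 ≈ -3.9002e+7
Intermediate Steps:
C(A, D) = 60 (C(A, D) = -4 + (4 + 4)**2 = -4 + 8**2 = -4 + 64 = 60)
z(P) = 60
M(s) = -3 - 1/s
F = sqrt(764310)/6 (F = sqrt(21234 + (-3 - 1/6)) = sqrt(21234 - 19/6) = sqrt(127385/6) = sqrt(764310)/6 ≈ 145.71)
(6793 + z(-217))*(F - 5837) = (6793 + 60)*(sqrt(764310)/6 - 5837) = 6853*(-5837 + sqrt(764310)/6) = -40000961 + 6853*sqrt(764310)/6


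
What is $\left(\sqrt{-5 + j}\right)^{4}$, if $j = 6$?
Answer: $1$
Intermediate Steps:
$\left(\sqrt{-5 + j}\right)^{4} = \left(\sqrt{-5 + 6}\right)^{4} = \left(\sqrt{1}\right)^{4} = 1^{4} = 1$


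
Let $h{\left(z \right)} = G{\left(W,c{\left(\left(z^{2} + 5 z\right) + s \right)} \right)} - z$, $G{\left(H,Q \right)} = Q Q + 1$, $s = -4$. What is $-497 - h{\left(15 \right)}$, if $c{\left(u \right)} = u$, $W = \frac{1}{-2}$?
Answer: $-88099$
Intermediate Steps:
$W = - \frac{1}{2} \approx -0.5$
$G{\left(H,Q \right)} = 1 + Q^{2}$ ($G{\left(H,Q \right)} = Q^{2} + 1 = 1 + Q^{2}$)
$h{\left(z \right)} = 1 + \left(-4 + z^{2} + 5 z\right)^{2} - z$ ($h{\left(z \right)} = \left(1 + \left(\left(z^{2} + 5 z\right) - 4\right)^{2}\right) - z = \left(1 + \left(-4 + z^{2} + 5 z\right)^{2}\right) - z = 1 + \left(-4 + z^{2} + 5 z\right)^{2} - z$)
$-497 - h{\left(15 \right)} = -497 - \left(1 + \left(-4 + 15^{2} + 5 \cdot 15\right)^{2} - 15\right) = -497 - \left(1 + \left(-4 + 225 + 75\right)^{2} - 15\right) = -497 - \left(1 + 296^{2} - 15\right) = -497 - \left(1 + 87616 - 15\right) = -497 - 87602 = -88099$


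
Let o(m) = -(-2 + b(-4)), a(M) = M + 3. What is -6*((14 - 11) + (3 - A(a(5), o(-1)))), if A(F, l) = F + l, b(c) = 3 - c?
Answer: -18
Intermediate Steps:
a(M) = 3 + M
o(m) = -5 (o(m) = -(-2 + (3 - 1*(-4))) = -(-2 + (3 + 4)) = -(-2 + 7) = -1*5 = -5)
-6*((14 - 11) + (3 - A(a(5), o(-1)))) = -6*((14 - 11) + (3 - ((3 + 5) - 5))) = -6*(3 + (3 - (8 - 5))) = -6*(3 + (3 - 1*3)) = -6*(3 + (3 - 3)) = -6*(3 + 0) = -6*3 = -18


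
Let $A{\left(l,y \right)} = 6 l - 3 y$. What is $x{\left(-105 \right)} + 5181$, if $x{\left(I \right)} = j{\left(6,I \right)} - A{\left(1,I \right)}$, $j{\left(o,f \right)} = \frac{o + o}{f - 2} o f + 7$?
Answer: $\frac{528329}{107} \approx 4937.7$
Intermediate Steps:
$A{\left(l,y \right)} = - 3 y + 6 l$
$j{\left(o,f \right)} = 7 + \frac{2 f o^{2}}{-2 + f}$ ($j{\left(o,f \right)} = \frac{2 o}{-2 + f} o f + 7 = \frac{2 o^{2}}{-2 + f} f + 7 = \frac{2 f o^{2}}{-2 + f} + 7 = 7 + \frac{2 f o^{2}}{-2 + f}$)
$x{\left(I \right)} = -6 + 3 I + \frac{-14 + 79 I}{-2 + I}$ ($x{\left(I \right)} = \frac{-14 + 7 I + 2 I 6^{2}}{-2 + I} - \left(- 3 I + 6 \cdot 1\right) = \frac{-14 + 7 I + 2 I 36}{-2 + I} - \left(- 3 I + 6\right) = \frac{-14 + 7 I + 72 I}{-2 + I} - \left(6 - 3 I\right) = \frac{-14 + 79 I}{-2 + I} + \left(-6 + 3 I\right) = -6 + 3 I + \frac{-14 + 79 I}{-2 + I}$)
$x{\left(-105 \right)} + 5181 = \frac{-2 + 3 \left(-105\right)^{2} + 67 \left(-105\right)}{-2 - 105} + 5181 = \frac{-2 + 3 \cdot 11025 - 7035}{-107} + 5181 = - \frac{-2 + 33075 - 7035}{107} + 5181 = \left(- \frac{1}{107}\right) 26038 + 5181 = - \frac{26038}{107} + 5181 = \frac{528329}{107}$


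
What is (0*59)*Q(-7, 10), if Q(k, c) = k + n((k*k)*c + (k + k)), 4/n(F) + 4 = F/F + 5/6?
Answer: 0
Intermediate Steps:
n(F) = -24/13 (n(F) = 4/(-4 + (F/F + 5/6)) = 4/(-4 + (1 + 5*(1/6))) = 4/(-4 + (1 + 5/6)) = 4/(-4 + 11/6) = 4/(-13/6) = 4*(-6/13) = -24/13)
Q(k, c) = -24/13 + k (Q(k, c) = k - 24/13 = -24/13 + k)
(0*59)*Q(-7, 10) = (0*59)*(-24/13 - 7) = 0*(-115/13) = 0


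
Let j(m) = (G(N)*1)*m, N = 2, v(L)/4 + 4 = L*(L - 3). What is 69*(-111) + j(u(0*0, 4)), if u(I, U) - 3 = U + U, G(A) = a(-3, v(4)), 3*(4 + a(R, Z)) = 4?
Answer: -23065/3 ≈ -7688.3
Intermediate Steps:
v(L) = -16 + 4*L*(-3 + L) (v(L) = -16 + 4*(L*(L - 3)) = -16 + 4*(L*(-3 + L)) = -16 + 4*L*(-3 + L))
a(R, Z) = -8/3 (a(R, Z) = -4 + (⅓)*4 = -4 + 4/3 = -8/3)
G(A) = -8/3
u(I, U) = 3 + 2*U (u(I, U) = 3 + (U + U) = 3 + 2*U)
j(m) = -8*m/3 (j(m) = (-8/3*1)*m = -8*m/3)
69*(-111) + j(u(0*0, 4)) = 69*(-111) - 8*(3 + 2*4)/3 = -7659 - 8*(3 + 8)/3 = -7659 - 8/3*11 = -7659 - 88/3 = -23065/3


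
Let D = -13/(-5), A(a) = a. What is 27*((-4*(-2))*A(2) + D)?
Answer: 2511/5 ≈ 502.20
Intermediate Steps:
D = 13/5 (D = -13*(-1/5) = 13/5 ≈ 2.6000)
27*((-4*(-2))*A(2) + D) = 27*(-4*(-2)*2 + 13/5) = 27*(8*2 + 13/5) = 27*(16 + 13/5) = 27*(93/5) = 2511/5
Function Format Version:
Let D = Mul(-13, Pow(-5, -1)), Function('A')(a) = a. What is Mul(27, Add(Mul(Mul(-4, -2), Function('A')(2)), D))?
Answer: Rational(2511, 5) ≈ 502.20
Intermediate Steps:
D = Rational(13, 5) (D = Mul(-13, Rational(-1, 5)) = Rational(13, 5) ≈ 2.6000)
Mul(27, Add(Mul(Mul(-4, -2), Function('A')(2)), D)) = Mul(27, Add(Mul(Mul(-4, -2), 2), Rational(13, 5))) = Mul(27, Add(Mul(8, 2), Rational(13, 5))) = Mul(27, Add(16, Rational(13, 5))) = Mul(27, Rational(93, 5)) = Rational(2511, 5)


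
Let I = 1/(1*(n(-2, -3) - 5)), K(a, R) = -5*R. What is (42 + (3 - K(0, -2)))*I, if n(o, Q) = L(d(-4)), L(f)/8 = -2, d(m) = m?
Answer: -5/3 ≈ -1.6667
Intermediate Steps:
L(f) = -16 (L(f) = 8*(-2) = -16)
n(o, Q) = -16
I = -1/21 (I = 1/(1*(-16 - 5)) = 1/(1*(-21)) = 1/(-21) = -1/21 ≈ -0.047619)
(42 + (3 - K(0, -2)))*I = (42 + (3 - (-5)*(-2)))*(-1/21) = (42 + (3 - 1*10))*(-1/21) = (42 + (3 - 10))*(-1/21) = (42 - 7)*(-1/21) = 35*(-1/21) = -5/3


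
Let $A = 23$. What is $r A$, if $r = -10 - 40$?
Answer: $-1150$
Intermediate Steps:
$r = -50$ ($r = -10 - 40 = -50$)
$r A = \left(-50\right) 23 = -1150$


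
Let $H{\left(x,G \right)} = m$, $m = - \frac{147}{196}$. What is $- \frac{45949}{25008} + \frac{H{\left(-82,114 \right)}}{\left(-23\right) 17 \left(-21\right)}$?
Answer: $- \frac{125768665}{68446896} \approx -1.8375$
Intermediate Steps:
$m = - \frac{3}{4}$ ($m = \left(-147\right) \frac{1}{196} = - \frac{3}{4} \approx -0.75$)
$H{\left(x,G \right)} = - \frac{3}{4}$
$- \frac{45949}{25008} + \frac{H{\left(-82,114 \right)}}{\left(-23\right) 17 \left(-21\right)} = - \frac{45949}{25008} - \frac{3}{4 \left(-23\right) 17 \left(-21\right)} = \left(-45949\right) \frac{1}{25008} - \frac{3}{4 \left(\left(-391\right) \left(-21\right)\right)} = - \frac{45949}{25008} - \frac{3}{4 \cdot 8211} = - \frac{45949}{25008} - \frac{1}{10948} = - \frac{125768665}{68446896}$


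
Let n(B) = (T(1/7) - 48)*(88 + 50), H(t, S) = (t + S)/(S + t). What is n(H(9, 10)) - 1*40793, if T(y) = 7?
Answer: -46451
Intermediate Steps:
H(t, S) = 1 (H(t, S) = (S + t)/(S + t) = 1)
n(B) = -5658 (n(B) = (7 - 48)*(88 + 50) = -41*138 = -5658)
n(H(9, 10)) - 1*40793 = -5658 - 1*40793 = -5658 - 40793 = -46451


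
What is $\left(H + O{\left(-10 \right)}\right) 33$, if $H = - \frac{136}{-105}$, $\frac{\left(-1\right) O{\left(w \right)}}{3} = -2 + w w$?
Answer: $- \frac{338074}{35} \approx -9659.3$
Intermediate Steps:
$O{\left(w \right)} = 6 - 3 w^{2}$ ($O{\left(w \right)} = - 3 \left(-2 + w w\right) = - 3 \left(-2 + w^{2}\right) = 6 - 3 w^{2}$)
$H = \frac{136}{105}$ ($H = \left(-136\right) \left(- \frac{1}{105}\right) = \frac{136}{105} \approx 1.2952$)
$\left(H + O{\left(-10 \right)}\right) 33 = \left(\frac{136}{105} + \left(6 - 3 \left(-10\right)^{2}\right)\right) 33 = \left(\frac{136}{105} + \left(6 - 300\right)\right) 33 = \left(\frac{136}{105} - 294\right) 33 = \left(- \frac{30734}{105}\right) 33 = - \frac{338074}{35}$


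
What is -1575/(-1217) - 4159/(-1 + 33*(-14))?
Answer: 5790728/563471 ≈ 10.277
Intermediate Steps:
-1575/(-1217) - 4159/(-1 + 33*(-14)) = -1575*(-1/1217) - 4159/(-1 - 462) = 1575/1217 - 4159/(-463) = 1575/1217 - 4159*(-1/463) = 1575/1217 + 4159/463 = 5790728/563471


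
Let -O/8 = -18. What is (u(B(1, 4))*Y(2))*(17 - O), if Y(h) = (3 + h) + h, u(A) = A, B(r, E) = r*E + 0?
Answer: -3556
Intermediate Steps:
O = 144 (O = -8*(-18) = 144)
B(r, E) = E*r (B(r, E) = E*r + 0 = E*r)
Y(h) = 3 + 2*h
(u(B(1, 4))*Y(2))*(17 - O) = ((4*1)*(3 + 2*2))*(17 - 1*144) = (4*(3 + 4))*(17 - 144) = (4*7)*(-127) = 28*(-127) = -3556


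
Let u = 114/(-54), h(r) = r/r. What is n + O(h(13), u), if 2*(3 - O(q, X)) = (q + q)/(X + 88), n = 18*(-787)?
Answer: -10948008/773 ≈ -14163.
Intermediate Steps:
h(r) = 1
n = -14166
u = -19/9 (u = 114*(-1/54) = -19/9 ≈ -2.1111)
O(q, X) = 3 - q/(88 + X) (O(q, X) = 3 - (q + q)/(2*(X + 88)) = 3 - 2*q/(2*(88 + X)) = 3 - q/(88 + X))
n + O(h(13), u) = -14166 + (264 - 1*1 + 3*(-19/9))/(88 - 19/9) = -14166 + (264 - 1 - 19/3)/(773/9) = -14166 + (9/773)*(770/3) = -14166 + 2310/773 = -10948008/773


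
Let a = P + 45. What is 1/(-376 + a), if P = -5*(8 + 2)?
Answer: -1/381 ≈ -0.0026247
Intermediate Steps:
P = -50 (P = -5*10 = -50)
a = -5 (a = -50 + 45 = -5)
1/(-376 + a) = 1/(-376 - 5) = 1/(-381) = -1/381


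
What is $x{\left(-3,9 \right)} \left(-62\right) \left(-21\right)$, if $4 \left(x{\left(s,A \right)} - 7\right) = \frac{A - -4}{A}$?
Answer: $\frac{57505}{6} \approx 9584.2$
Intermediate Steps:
$x{\left(s,A \right)} = 7 + \frac{4 + A}{4 A}$ ($x{\left(s,A \right)} = 7 + \frac{\left(A - -4\right) \frac{1}{A}}{4} = 7 + \frac{\left(A + 4\right) \frac{1}{A}}{4} = 7 + \frac{\left(4 + A\right) \frac{1}{A}}{4} = 7 + \frac{\frac{1}{A} \left(4 + A\right)}{4} = 7 + \frac{4 + A}{4 A}$)
$x{\left(-3,9 \right)} \left(-62\right) \left(-21\right) = \left(\frac{29}{4} + \frac{1}{9}\right) \left(-62\right) \left(-21\right) = \frac{265}{36} \left(-62\right) \left(-21\right) = \left(- \frac{8215}{18}\right) \left(-21\right) = \frac{57505}{6}$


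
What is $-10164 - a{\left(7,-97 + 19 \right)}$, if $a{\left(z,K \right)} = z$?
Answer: $-10171$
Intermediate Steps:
$-10164 - a{\left(7,-97 + 19 \right)} = -10164 - 7 = -10171$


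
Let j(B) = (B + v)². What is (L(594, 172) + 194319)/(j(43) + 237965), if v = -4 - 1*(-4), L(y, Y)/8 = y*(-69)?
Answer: -4947/8882 ≈ -0.55697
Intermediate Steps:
L(y, Y) = -552*y (L(y, Y) = 8*(y*(-69)) = 8*(-69*y) = -552*y)
v = 0 (v = -4 + 4 = 0)
j(B) = B² (j(B) = (B + 0)² = B²)
(L(594, 172) + 194319)/(j(43) + 237965) = (-552*594 + 194319)/(43² + 237965) = (-327888 + 194319)/(1849 + 237965) = -133569/239814 = -133569*1/239814 = -4947/8882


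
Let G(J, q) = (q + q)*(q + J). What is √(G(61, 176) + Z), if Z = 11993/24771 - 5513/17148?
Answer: √46458039016125615661/23598506 ≈ 288.83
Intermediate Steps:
G(J, q) = 2*q*(J + q) (G(J, q) = (2*q)*(J + q) = 2*q*(J + q))
Z = 7677049/47197012 (Z = 11993*(1/24771) - 5513*1/17148 = 11993/24771 - 5513/17148 = 7677049/47197012 ≈ 0.16266)
√(G(61, 176) + Z) = √(2*176*(61 + 176) + 7677049/47197012) = √(2*176*237 + 7677049/47197012) = √(83424 + 7677049/47197012) = √(3937371206137/47197012) = √46458039016125615661/23598506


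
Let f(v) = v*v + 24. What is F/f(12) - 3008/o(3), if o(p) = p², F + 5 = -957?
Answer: -85667/252 ≈ -339.95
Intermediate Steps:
F = -962 (F = -5 - 957 = -962)
f(v) = 24 + v² (f(v) = v² + 24 = 24 + v²)
F/f(12) - 3008/o(3) = -962/(24 + 12²) - 3008/(3²) = -962/(24 + 144) - 3008/9 = -962/168 - 3008*⅑ = -962*1/168 - 3008/9 = -481/84 - 3008/9 = -85667/252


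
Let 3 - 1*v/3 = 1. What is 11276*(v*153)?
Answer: 10351368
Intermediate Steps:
v = 6 (v = 9 - 3*1 = 9 - 3 = 6)
11276*(v*153) = 11276*(6*153) = 11276*918 = 10351368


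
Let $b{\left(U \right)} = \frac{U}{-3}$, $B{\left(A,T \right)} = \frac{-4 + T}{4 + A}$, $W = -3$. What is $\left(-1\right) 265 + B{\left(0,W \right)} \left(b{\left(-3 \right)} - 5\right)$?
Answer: $-258$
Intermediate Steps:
$B{\left(A,T \right)} = \frac{-4 + T}{4 + A}$
$b{\left(U \right)} = - \frac{U}{3}$ ($b{\left(U \right)} = U \left(- \frac{1}{3}\right) = - \frac{U}{3}$)
$\left(-1\right) 265 + B{\left(0,W \right)} \left(b{\left(-3 \right)} - 5\right) = \left(-1\right) 265 + \frac{-4 - 3}{4 + 0} \left(\left(- \frac{1}{3}\right) \left(-3\right) - 5\right) = -265 + \frac{1}{4} \left(-7\right) \left(1 - 5\right) = -265 + \frac{1}{4} \left(-7\right) \left(-4\right) = -265 - -7 = -265 + 7 = -258$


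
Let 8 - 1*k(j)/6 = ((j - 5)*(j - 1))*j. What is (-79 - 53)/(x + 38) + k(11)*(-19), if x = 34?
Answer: 445957/6 ≈ 74326.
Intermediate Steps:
k(j) = 48 - 6*j*(-1 + j)*(-5 + j) (k(j) = 48 - 6*(j - 5)*(j - 1)*j = 48 - 6*(-5 + j)*(-1 + j)*j = 48 - 6*(-1 + j)*(-5 + j)*j = 48 - 6*j*(-1 + j)*(-5 + j))
(-79 - 53)/(x + 38) + k(11)*(-19) = (-79 - 53)/(34 + 38) + (48 - 30*11 - 6*11³ + 36*11²)*(-19) = -132/72 + (48 - 330 - 6*1331 + 36*121)*(-19) = -132*1/72 + (48 - 330 - 7986 + 4356)*(-19) = -11/6 - 3912*(-19) = -11/6 + 74328 = 445957/6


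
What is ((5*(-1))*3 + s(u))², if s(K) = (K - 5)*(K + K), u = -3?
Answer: 1089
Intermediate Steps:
s(K) = 2*K*(-5 + K) (s(K) = (-5 + K)*(2*K) = 2*K*(-5 + K))
((5*(-1))*3 + s(u))² = ((5*(-1))*3 + 2*(-3)*(-5 - 3))² = (-5*3 + 2*(-3)*(-8))² = (-15 + 48)² = 33² = 1089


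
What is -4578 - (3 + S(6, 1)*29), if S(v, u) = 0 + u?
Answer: -4610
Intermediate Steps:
S(v, u) = u
-4578 - (3 + S(6, 1)*29) = -4578 - (3 + 1*29) = -4578 - (3 + 29) = -4578 - 1*32 = -4578 - 32 = -4610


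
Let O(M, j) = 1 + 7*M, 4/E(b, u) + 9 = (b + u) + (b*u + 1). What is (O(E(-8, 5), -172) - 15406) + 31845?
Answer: 838412/51 ≈ 16439.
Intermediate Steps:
E(b, u) = 4/(-8 + b + u + b*u) (E(b, u) = 4/(-9 + ((b + u) + (b*u + 1))) = 4/(-9 + ((b + u) + (1 + b*u))) = 4/(-9 + (1 + b + u + b*u)) = 4/(-8 + b + u + b*u))
(O(E(-8, 5), -172) - 15406) + 31845 = ((1 + 7*(4/(-8 - 8 + 5 - 8*5))) - 15406) + 31845 = ((1 + 7*(4/(-8 - 8 + 5 - 40))) - 15406) + 31845 = ((1 + 7*(4/(-51))) - 15406) + 31845 = ((1 + 7*(4*(-1/51))) - 15406) + 31845 = ((1 + 7*(-4/51)) - 15406) + 31845 = ((1 - 28/51) - 15406) + 31845 = (23/51 - 15406) + 31845 = -785683/51 + 31845 = 838412/51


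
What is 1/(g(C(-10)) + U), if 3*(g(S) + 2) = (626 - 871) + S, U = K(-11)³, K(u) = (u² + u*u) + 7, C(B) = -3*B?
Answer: 3/46314526 ≈ 6.4774e-8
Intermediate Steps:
K(u) = 7 + 2*u² (K(u) = (u² + u²) + 7 = 2*u² + 7 = 7 + 2*u²)
U = 15438249 (U = (7 + 2*(-11)²)³ = (7 + 2*121)³ = (7 + 242)³ = 249³ = 15438249)
g(S) = -251/3 + S/3 (g(S) = -2 + ((626 - 871) + S)/3 = -2 + (-245 + S)/3 = -2 + (-245/3 + S/3) = -251/3 + S/3)
1/(g(C(-10)) + U) = 1/((-251/3 + (-3*(-10))/3) + 15438249) = 1/((-251/3 + (⅓)*30) + 15438249) = 1/((-251/3 + 10) + 15438249) = 1/(-221/3 + 15438249) = 1/(46314526/3) = 3/46314526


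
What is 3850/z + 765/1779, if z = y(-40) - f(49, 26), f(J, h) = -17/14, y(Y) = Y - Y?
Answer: 31967035/10081 ≈ 3171.0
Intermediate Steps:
y(Y) = 0
f(J, h) = -17/14 (f(J, h) = -17*1/14 = -17/14)
z = 17/14 (z = 0 - 1*(-17/14) = 0 + 17/14 = 17/14 ≈ 1.2143)
3850/z + 765/1779 = 3850/(17/14) + 765/1779 = 3850*(14/17) + 765*(1/1779) = 53900/17 + 255/593 = 31967035/10081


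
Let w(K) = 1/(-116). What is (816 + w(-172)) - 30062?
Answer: -3392537/116 ≈ -29246.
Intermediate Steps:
w(K) = -1/116
(816 + w(-172)) - 30062 = (816 - 1/116) - 30062 = 94655/116 - 30062 = -3392537/116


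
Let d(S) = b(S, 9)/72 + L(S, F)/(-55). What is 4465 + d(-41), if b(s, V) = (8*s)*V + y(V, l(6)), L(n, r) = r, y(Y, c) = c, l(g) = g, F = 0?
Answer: 53089/12 ≈ 4424.1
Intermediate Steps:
b(s, V) = 6 + 8*V*s (b(s, V) = (8*s)*V + 6 = 8*V*s + 6 = 6 + 8*V*s)
d(S) = 1/12 + S (d(S) = (6 + 8*9*S)/72 + 0/(-55) = (6 + 72*S)*(1/72) + 0*(-1/55) = (1/12 + S) + 0 = 1/12 + S)
4465 + d(-41) = 4465 + (1/12 - 41) = 4465 - 491/12 = 53089/12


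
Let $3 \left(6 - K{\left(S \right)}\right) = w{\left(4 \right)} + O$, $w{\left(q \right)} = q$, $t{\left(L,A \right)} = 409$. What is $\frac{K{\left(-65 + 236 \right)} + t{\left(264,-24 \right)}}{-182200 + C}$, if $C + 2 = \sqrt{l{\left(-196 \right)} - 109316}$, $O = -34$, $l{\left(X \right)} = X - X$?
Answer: $- \frac{7743585}{3319767812} - \frac{85 i \sqrt{27329}}{3319767812} \approx -0.0023326 - 4.2328 \cdot 10^{-6} i$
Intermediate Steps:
$l{\left(X \right)} = 0$
$K{\left(S \right)} = 16$ ($K{\left(S \right)} = 6 - \frac{4 - 34}{3} = 6 - -10 = 6 + 10 = 16$)
$C = -2 + 2 i \sqrt{27329}$ ($C = -2 + \sqrt{0 - 109316} = -2 + \sqrt{-109316} = -2 + 2 i \sqrt{27329} \approx -2.0 + 330.63 i$)
$\frac{K{\left(-65 + 236 \right)} + t{\left(264,-24 \right)}}{-182200 + C} = \frac{16 + 409}{-182200 - \left(2 - 2 i \sqrt{27329}\right)} = \frac{425}{-182202 + 2 i \sqrt{27329}}$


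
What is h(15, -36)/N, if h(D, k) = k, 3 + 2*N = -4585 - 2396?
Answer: 1/97 ≈ 0.010309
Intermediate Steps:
N = -3492 (N = -3/2 + (-4585 - 2396)/2 = -3/2 + (½)*(-6981) = -3/2 - 6981/2 = -3492)
h(15, -36)/N = -36/(-3492) = -36*(-1/3492) = 1/97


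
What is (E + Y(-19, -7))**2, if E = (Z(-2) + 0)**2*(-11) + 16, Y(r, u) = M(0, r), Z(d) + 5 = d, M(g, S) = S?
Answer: 293764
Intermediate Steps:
Z(d) = -5 + d
Y(r, u) = r
E = -523 (E = ((-5 - 2) + 0)**2*(-11) + 16 = (-7 + 0)**2*(-11) + 16 = (-7)**2*(-11) + 16 = 49*(-11) + 16 = -539 + 16 = -523)
(E + Y(-19, -7))**2 = (-523 - 19)**2 = (-542)**2 = 293764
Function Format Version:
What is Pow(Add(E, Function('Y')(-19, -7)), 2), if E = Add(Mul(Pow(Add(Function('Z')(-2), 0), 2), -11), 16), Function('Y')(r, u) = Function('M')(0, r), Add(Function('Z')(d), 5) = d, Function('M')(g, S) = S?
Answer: 293764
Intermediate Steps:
Function('Z')(d) = Add(-5, d)
Function('Y')(r, u) = r
E = -523 (E = Add(Mul(Pow(Add(Add(-5, -2), 0), 2), -11), 16) = Add(Mul(Pow(Add(-7, 0), 2), -11), 16) = Add(Mul(Pow(-7, 2), -11), 16) = Add(Mul(49, -11), 16) = Add(-539, 16) = -523)
Pow(Add(E, Function('Y')(-19, -7)), 2) = Pow(Add(-523, -19), 2) = Pow(-542, 2) = 293764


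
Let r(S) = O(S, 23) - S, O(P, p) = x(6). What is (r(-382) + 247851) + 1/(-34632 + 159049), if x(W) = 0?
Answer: 30884405162/124417 ≈ 2.4823e+5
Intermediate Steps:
O(P, p) = 0
r(S) = -S (r(S) = 0 - S = -S)
(r(-382) + 247851) + 1/(-34632 + 159049) = (-1*(-382) + 247851) + 1/(-34632 + 159049) = (382 + 247851) + 1/124417 = 248233 + 1/124417 = 30884405162/124417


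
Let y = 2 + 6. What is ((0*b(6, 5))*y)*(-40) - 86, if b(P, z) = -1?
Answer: -86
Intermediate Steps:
y = 8
((0*b(6, 5))*y)*(-40) - 86 = ((0*(-1))*8)*(-40) - 86 = (0*8)*(-40) - 86 = 0*(-40) - 86 = 0 - 86 = -86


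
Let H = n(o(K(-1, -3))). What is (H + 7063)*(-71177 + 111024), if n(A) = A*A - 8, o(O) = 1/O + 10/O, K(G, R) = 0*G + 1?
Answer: 285942072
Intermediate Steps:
K(G, R) = 1 (K(G, R) = 0 + 1 = 1)
o(O) = 11/O (o(O) = 1/O + 10/O = 11/O)
n(A) = -8 + A**2 (n(A) = A**2 - 8 = -8 + A**2)
H = 113 (H = -8 + (11/1)**2 = -8 + (11*1)**2 = -8 + 11**2 = -8 + 121 = 113)
(H + 7063)*(-71177 + 111024) = (113 + 7063)*(-71177 + 111024) = 7176*39847 = 285942072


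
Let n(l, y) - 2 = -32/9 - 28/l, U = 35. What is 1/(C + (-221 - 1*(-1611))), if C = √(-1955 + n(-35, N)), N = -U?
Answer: 62550/87032509 - 3*I*√440045/87032509 ≈ 0.0007187 - 2.2866e-5*I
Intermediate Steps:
N = -35 (N = -1*35 = -35)
n(l, y) = -14/9 - 28/l (n(l, y) = 2 + (-32/9 - 28/l) = -14/9 - 28/l)
C = I*√440045/15 (C = √(-1955 + (-14/9 - 28/(-35))) = √(-1955 + (-14/9 - 28*(-1/35))) = √(-1955 + (-14/9 + ⅘)) = √(-1955 - 34/45) = √(-88009/45) = I*√440045/15 ≈ 44.224*I)
1/(C + (-221 - 1*(-1611))) = 1/(I*√440045/15 + (-221 - 1*(-1611))) = 1/(I*√440045/15 + (-221 + 1611)) = 1/(I*√440045/15 + 1390) = 1/(1390 + I*√440045/15)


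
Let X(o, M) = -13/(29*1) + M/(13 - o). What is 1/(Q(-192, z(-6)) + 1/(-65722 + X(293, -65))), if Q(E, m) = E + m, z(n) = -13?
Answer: -106732879/21880241819 ≈ -0.0048781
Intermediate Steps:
X(o, M) = -13/29 + M/(13 - o)
1/(Q(-192, z(-6)) + 1/(-65722 + X(293, -65))) = 1/((-192 - 13) + 1/(-65722 + (169 - 29*(-65) - 13*293)/(29*(-13 + 293)))) = 1/(-205 + 1/(-65722 + (1/29)*(169 + 1885 - 3809)/280)) = 1/(-205 + 1/(-65722 + (1/29)*(1/280)*(-1755))) = 1/(-205 + 1/(-65722 - 351/1624)) = 1/(-205 + 1/(-106732879/1624)) = 1/(-205 - 1624/106732879) = 1/(-21880241819/106732879) = -106732879/21880241819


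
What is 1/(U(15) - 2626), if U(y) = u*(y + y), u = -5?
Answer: -1/2776 ≈ -0.00036023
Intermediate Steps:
U(y) = -10*y (U(y) = -5*(y + y) = -10*y)
1/(U(15) - 2626) = 1/(-10*15 - 2626) = 1/(-150 - 2626) = 1/(-2776) = -1/2776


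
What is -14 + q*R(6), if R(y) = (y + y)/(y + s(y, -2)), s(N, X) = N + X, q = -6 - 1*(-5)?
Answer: -76/5 ≈ -15.200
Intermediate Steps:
q = -1 (q = -6 + 5 = -1)
R(y) = 2*y/(-2 + 2*y) (R(y) = (y + y)/(y + (y - 2)) = (2*y)/(y + (-2 + y)) = (2*y)/(-2 + 2*y) = 2*y/(-2 + 2*y))
-14 + q*R(6) = -14 - 6/(-1 + 6) = -14 - 6/5 = -76/5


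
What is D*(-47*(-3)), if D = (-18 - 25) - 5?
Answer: -6768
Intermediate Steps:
D = -48 (D = -43 - 5 = -48)
D*(-47*(-3)) = -(-2256)*(-3) = -48*141 = -6768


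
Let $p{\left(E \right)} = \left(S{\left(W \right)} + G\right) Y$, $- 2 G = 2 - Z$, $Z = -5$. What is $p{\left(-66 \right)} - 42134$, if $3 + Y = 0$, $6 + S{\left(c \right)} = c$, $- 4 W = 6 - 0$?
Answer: $-42101$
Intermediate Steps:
$W = - \frac{3}{2}$ ($W = - \frac{6 - 0}{4} = - \frac{6 + 0}{4} = \left(- \frac{1}{4}\right) 6 = - \frac{3}{2} \approx -1.5$)
$S{\left(c \right)} = -6 + c$
$Y = -3$ ($Y = -3 + 0 = -3$)
$G = - \frac{7}{2}$ ($G = - \frac{2 - -5}{2} = - \frac{2 + 5}{2} = \left(- \frac{1}{2}\right) 7 = - \frac{7}{2} \approx -3.5$)
$p{\left(E \right)} = 33$ ($p{\left(E \right)} = \left(\left(-6 - \frac{3}{2}\right) - \frac{7}{2}\right) \left(-3\right) = \left(- \frac{15}{2} - \frac{7}{2}\right) \left(-3\right) = \left(-11\right) \left(-3\right) = 33$)
$p{\left(-66 \right)} - 42134 = 33 - 42134 = -42101$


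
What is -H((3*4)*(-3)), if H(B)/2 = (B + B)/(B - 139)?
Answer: -144/175 ≈ -0.82286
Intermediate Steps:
H(B) = 4*B/(-139 + B) (H(B) = 2*((B + B)/(B - 139)) = 2*((2*B)/(-139 + B)) = 2*(2*B/(-139 + B)) = 4*B/(-139 + B))
-H((3*4)*(-3)) = -4*(3*4)*(-3)/(-139 + (3*4)*(-3)) = -4*12*(-3)/(-139 + 12*(-3)) = -4*(-36)/(-139 - 36) = -4*(-36)/(-175) = -4*(-36)*(-1)/175 = -1*144/175 = -144/175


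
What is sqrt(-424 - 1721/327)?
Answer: I*sqrt(45900663)/327 ≈ 20.719*I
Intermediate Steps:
sqrt(-424 - 1721/327) = sqrt(-140369/327) = I*sqrt(45900663)/327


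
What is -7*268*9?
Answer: -16884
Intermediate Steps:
-7*268*9 = -1876*9 = -16884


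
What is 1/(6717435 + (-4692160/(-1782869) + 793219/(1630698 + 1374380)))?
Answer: 487060037162/3271795551143533451 ≈ 1.4887e-7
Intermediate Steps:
1/(6717435 + (-4692160/(-1782869) + 793219/(1630698 + 1374380))) = 1/(6717435 + (-4692160*(-1/1782869) + 793219/3005078)) = 1/(6717435 + (426560/162079 + 793219*(1/3005078))) = 1/(6717435 + (426560/162079 + 793219/3005078)) = 1/(6717435 + 1410410213981/487060037162) = 1/(3271795551143533451/487060037162) = 487060037162/3271795551143533451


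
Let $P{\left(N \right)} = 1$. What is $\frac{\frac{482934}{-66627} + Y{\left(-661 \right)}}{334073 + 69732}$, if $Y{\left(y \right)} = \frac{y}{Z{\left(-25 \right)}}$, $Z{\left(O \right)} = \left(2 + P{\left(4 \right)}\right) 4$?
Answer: $- \frac{369153}{2391494732} \approx -0.00015436$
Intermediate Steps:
$Z{\left(O \right)} = 12$ ($Z{\left(O \right)} = \left(2 + 1\right) 4 = 3 \cdot 4 = 12$)
$Y{\left(y \right)} = \frac{y}{12}$
$\frac{\frac{482934}{-66627} + Y{\left(-661 \right)}}{334073 + 69732} = \frac{\frac{482934}{-66627} + \frac{1}{12} \left(-661\right)}{334073 + 69732} = \frac{482934 \left(- \frac{1}{66627}\right) - \frac{661}{12}}{403805} = \left(- \frac{160978}{22209} - \frac{661}{12}\right) \frac{1}{403805} = \left(- \frac{1845765}{29612}\right) \frac{1}{403805} = - \frac{369153}{2391494732}$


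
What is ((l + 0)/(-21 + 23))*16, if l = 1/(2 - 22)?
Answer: -⅖ ≈ -0.40000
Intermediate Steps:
l = -1/20 (l = 1/(-20) = -1/20 ≈ -0.050000)
((l + 0)/(-21 + 23))*16 = ((-1/20 + 0)/(-21 + 23))*16 = -1/20/2*16 = -1/20*½*16 = -1/40*16 = -⅖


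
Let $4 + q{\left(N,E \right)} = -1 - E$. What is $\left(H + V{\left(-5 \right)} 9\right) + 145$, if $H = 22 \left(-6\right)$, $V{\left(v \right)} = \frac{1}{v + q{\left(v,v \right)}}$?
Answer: $\frac{56}{5} \approx 11.2$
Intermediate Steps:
$q{\left(N,E \right)} = -5 - E$ ($q{\left(N,E \right)} = -4 - \left(1 + E\right) = -5 - E$)
$V{\left(v \right)} = - \frac{1}{5}$ ($V{\left(v \right)} = \frac{1}{v - \left(5 + v\right)} = \frac{1}{-5} = - \frac{1}{5}$)
$H = -132$
$\left(H + V{\left(-5 \right)} 9\right) + 145 = \left(-132 - \frac{9}{5}\right) + 145 = - \frac{669}{5} + 145 = \frac{56}{5}$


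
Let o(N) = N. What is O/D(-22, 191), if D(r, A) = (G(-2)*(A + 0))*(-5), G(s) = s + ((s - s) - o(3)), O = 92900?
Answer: 3716/191 ≈ 19.456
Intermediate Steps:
G(s) = -3 + s (G(s) = s + ((s - s) - 1*3) = s + (0 - 3) = s - 3 = -3 + s)
D(r, A) = 25*A (D(r, A) = ((-3 - 2)*(A + 0))*(-5) = -5*A*(-5) = 25*A)
O/D(-22, 191) = 92900/((25*191)) = 92900/4775 = 92900*(1/4775) = 3716/191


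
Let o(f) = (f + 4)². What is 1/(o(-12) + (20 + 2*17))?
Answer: 1/118 ≈ 0.0084746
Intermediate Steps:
o(f) = (4 + f)²
1/(o(-12) + (20 + 2*17)) = 1/((4 - 12)² + (20 + 2*17)) = 1/((-8)² + (20 + 34)) = 1/(64 + 54) = 1/118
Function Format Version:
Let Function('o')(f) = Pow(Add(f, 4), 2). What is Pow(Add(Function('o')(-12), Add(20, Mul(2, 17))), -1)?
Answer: Rational(1, 118) ≈ 0.0084746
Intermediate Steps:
Function('o')(f) = Pow(Add(4, f), 2)
Pow(Add(Function('o')(-12), Add(20, Mul(2, 17))), -1) = Pow(Add(Pow(Add(4, -12), 2), Add(20, Mul(2, 17))), -1) = Pow(Add(Pow(-8, 2), Add(20, 34)), -1) = Pow(Add(64, 54), -1) = Pow(118, -1) = Rational(1, 118)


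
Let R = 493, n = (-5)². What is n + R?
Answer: 518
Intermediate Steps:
n = 25
n + R = 25 + 493 = 518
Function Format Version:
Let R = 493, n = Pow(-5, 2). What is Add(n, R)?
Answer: 518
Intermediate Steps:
n = 25
Add(n, R) = Add(25, 493) = 518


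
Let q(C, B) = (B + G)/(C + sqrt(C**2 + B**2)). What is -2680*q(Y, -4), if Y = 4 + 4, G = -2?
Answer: -8040 + 4020*sqrt(5) ≈ 948.99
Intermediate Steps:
Y = 8
q(C, B) = (-2 + B)/(C + sqrt(B**2 + C**2)) (q(C, B) = (B - 2)/(C + sqrt(C**2 + B**2)) = (-2 + B)/(C + sqrt(B**2 + C**2)))
-2680*q(Y, -4) = -2680*(-2 - 4)/(8 + sqrt((-4)**2 + 8**2)) = -2680*(-6)/(8 + sqrt(16 + 64)) = -2680*(-6)/(8 + sqrt(80)) = -2680*(-6)/(8 + 4*sqrt(5)) = -(-16080)/(8 + 4*sqrt(5)) = 16080/(8 + 4*sqrt(5))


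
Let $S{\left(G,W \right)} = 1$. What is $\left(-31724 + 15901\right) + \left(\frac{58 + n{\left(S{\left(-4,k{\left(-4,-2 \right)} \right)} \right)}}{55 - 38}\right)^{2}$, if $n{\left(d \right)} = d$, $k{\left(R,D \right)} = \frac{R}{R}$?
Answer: $- \frac{4569366}{289} \approx -15811.0$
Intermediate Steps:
$k{\left(R,D \right)} = 1$
$\left(-31724 + 15901\right) + \left(\frac{58 + n{\left(S{\left(-4,k{\left(-4,-2 \right)} \right)} \right)}}{55 - 38}\right)^{2} = \left(-31724 + 15901\right) + \left(\frac{58 + 1}{55 - 38}\right)^{2} = -15823 + \left(\frac{59}{17}\right)^{2} = -15823 + \frac{3481}{289} = - \frac{4569366}{289}$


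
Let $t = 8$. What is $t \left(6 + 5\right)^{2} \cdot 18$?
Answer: $17424$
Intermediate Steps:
$t \left(6 + 5\right)^{2} \cdot 18 = 8 \left(6 + 5\right)^{2} \cdot 18 = 8 \cdot 11^{2} \cdot 18 = 8 \cdot 121 \cdot 18 = 968 \cdot 18 = 17424$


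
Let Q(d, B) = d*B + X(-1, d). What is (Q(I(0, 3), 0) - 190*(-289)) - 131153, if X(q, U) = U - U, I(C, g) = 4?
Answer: -76243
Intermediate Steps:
X(q, U) = 0
Q(d, B) = B*d (Q(d, B) = d*B + 0 = B*d + 0 = B*d)
(Q(I(0, 3), 0) - 190*(-289)) - 131153 = (0*4 - 190*(-289)) - 131153 = (0 + 54910) - 131153 = 54910 - 131153 = -76243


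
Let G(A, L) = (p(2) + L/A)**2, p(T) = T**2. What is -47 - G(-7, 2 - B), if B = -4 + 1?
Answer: -2832/49 ≈ -57.796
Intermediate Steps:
B = -3
G(A, L) = (4 + L/A)**2 (G(A, L) = (2**2 + L/A)**2 = (4 + L/A)**2)
-47 - G(-7, 2 - B) = -47 - ((2 - 1*(-3)) + 4*(-7))**2/(-7)**2 = -47 - ((2 + 3) - 28)**2/49 = -47 - (5 - 28)**2/49 = -47 - (-23)**2/49 = -47 - 529/49 = -2832/49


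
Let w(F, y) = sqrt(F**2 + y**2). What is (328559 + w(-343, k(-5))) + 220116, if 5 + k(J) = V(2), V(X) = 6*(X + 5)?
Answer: 548675 + sqrt(119018) ≈ 5.4902e+5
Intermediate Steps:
V(X) = 30 + 6*X (V(X) = 6*(5 + X) = 30 + 6*X)
k(J) = 37 (k(J) = -5 + (30 + 6*2) = -5 + (30 + 12) = -5 + 42 = 37)
(328559 + w(-343, k(-5))) + 220116 = (328559 + sqrt((-343)**2 + 37**2)) + 220116 = (328559 + sqrt(117649 + 1369)) + 220116 = (328559 + sqrt(119018)) + 220116 = 548675 + sqrt(119018)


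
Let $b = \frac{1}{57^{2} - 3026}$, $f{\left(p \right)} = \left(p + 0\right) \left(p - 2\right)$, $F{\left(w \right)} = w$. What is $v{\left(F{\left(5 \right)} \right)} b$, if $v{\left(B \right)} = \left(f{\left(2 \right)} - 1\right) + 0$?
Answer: $- \frac{1}{223} \approx -0.0044843$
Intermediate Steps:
$f{\left(p \right)} = p \left(-2 + p\right)$
$v{\left(B \right)} = -1$ ($v{\left(B \right)} = \left(2 \left(-2 + 2\right) - 1\right) + 0 = \left(2 \cdot 0 - 1\right) + 0 = \left(0 - 1\right) + 0 = -1 + 0 = -1$)
$b = \frac{1}{223}$ ($b = \frac{1}{3249 - 3026} = \frac{1}{223} \approx 0.0044843$)
$v{\left(F{\left(5 \right)} \right)} b = \left(-1\right) \frac{1}{223} = - \frac{1}{223}$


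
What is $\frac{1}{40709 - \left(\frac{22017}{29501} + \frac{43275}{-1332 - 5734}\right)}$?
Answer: $\frac{208454066}{8487077656447} \approx 2.4561 \cdot 10^{-5}$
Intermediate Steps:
$\frac{1}{40709 - \left(\frac{22017}{29501} + \frac{43275}{-1332 - 5734}\right)} = \frac{1}{40709 - \left(\frac{22017}{29501} + \frac{43275}{-7066}\right)} = \frac{1}{40709 - - \frac{1121083653}{208454066}} = \frac{1}{40709 + \left(\frac{43275}{7066} - \frac{22017}{29501}\right)} = \frac{1}{40709 + \frac{1121083653}{208454066}} = \frac{1}{\frac{8487077656447}{208454066}} = \frac{208454066}{8487077656447}$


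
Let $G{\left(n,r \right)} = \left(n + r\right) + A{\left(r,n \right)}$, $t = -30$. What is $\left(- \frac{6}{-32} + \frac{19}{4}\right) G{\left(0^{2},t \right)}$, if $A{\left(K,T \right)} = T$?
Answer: $- \frac{1185}{8} \approx -148.13$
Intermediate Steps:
$G{\left(n,r \right)} = r + 2 n$ ($G{\left(n,r \right)} = \left(n + r\right) + n = r + 2 n$)
$\left(- \frac{6}{-32} + \frac{19}{4}\right) G{\left(0^{2},t \right)} = \left(- \frac{6}{-32} + \frac{19}{4}\right) \left(-30 + 2 \cdot 0^{2}\right) = \left(\left(-6\right) \left(- \frac{1}{32}\right) + 19 \cdot \frac{1}{4}\right) \left(-30 + 2 \cdot 0\right) = \left(\frac{3}{16} + \frac{19}{4}\right) \left(-30 + 0\right) = \frac{79}{16} \left(-30\right) = - \frac{1185}{8}$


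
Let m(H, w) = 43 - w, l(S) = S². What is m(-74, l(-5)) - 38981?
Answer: -38963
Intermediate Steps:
m(-74, l(-5)) - 38981 = (43 - 1*(-5)²) - 38981 = (43 - 1*25) - 38981 = (43 - 25) - 38981 = 18 - 38981 = -38963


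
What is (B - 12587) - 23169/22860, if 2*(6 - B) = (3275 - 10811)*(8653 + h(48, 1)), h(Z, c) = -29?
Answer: 247517792897/7620 ≈ 3.2483e+7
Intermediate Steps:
B = 32495238 (B = 6 - (3275 - 10811)*(8653 - 29)/2 = 6 - (-3768)*8624 = 6 - ½*(-64990464) = 6 + 32495232 = 32495238)
(B - 12587) - 23169/22860 = (32495238 - 12587) - 23169/22860 = 32482651 - 23169*1/22860 = 32482651 - 7723/7620 = 247517792897/7620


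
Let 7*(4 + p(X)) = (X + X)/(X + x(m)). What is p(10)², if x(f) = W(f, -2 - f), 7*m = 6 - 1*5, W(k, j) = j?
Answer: 1600/121 ≈ 13.223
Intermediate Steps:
m = ⅐ (m = (6 - 1*5)/7 = (6 - 5)/7 = (⅐)*1 = ⅐ ≈ 0.14286)
x(f) = -2 - f
p(X) = -4 + 2*X/(7*(-15/7 + X)) (p(X) = -4 + ((X + X)/(X + (-2 - 1*⅐)))/7 = -4 + ((2*X)/(X + (-2 - ⅐)))/7 = -4 + ((2*X)/(X - 15/7))/7 = -4 + ((2*X)/(-15/7 + X))/7 = -4 + (2*X/(-15/7 + X))/7 = -4 + 2*X/(7*(-15/7 + X)))
p(10)² = (2*(30 - 13*10)/(-15 + 7*10))² = (2*(30 - 130)/(-15 + 70))² = (2*(-100)/55)² = (2*(1/55)*(-100))² = (-40/11)² = 1600/121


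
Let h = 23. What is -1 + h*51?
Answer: 1172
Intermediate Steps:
-1 + h*51 = -1 + 23*51 = -1 + 1173 = 1172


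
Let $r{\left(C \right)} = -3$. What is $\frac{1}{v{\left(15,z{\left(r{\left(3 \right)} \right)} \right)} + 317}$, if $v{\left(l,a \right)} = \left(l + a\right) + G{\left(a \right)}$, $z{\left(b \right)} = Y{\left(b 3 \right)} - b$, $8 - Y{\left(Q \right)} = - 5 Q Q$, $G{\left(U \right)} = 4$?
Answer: $\frac{1}{752} \approx 0.0013298$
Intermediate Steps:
$Y{\left(Q \right)} = 8 + 5 Q^{2}$ ($Y{\left(Q \right)} = 8 - - 5 Q Q = 8 - - 5 Q^{2} = 8 + 5 Q^{2}$)
$z{\left(b \right)} = 8 - b + 45 b^{2}$ ($z{\left(b \right)} = \left(8 + 5 \left(b 3\right)^{2}\right) - b = \left(8 + 5 \left(3 b\right)^{2}\right) - b = \left(8 + 5 \cdot 9 b^{2}\right) - b = \left(8 + 45 b^{2}\right) - b = 8 - b + 45 b^{2}$)
$v{\left(l,a \right)} = 4 + a + l$ ($v{\left(l,a \right)} = \left(l + a\right) + 4 = \left(a + l\right) + 4 = 4 + a + l$)
$\frac{1}{v{\left(15,z{\left(r{\left(3 \right)} \right)} \right)} + 317} = \frac{1}{\left(4 + \left(8 - -3 + 45 \left(-3\right)^{2}\right) + 15\right) + 317} = \frac{1}{\left(4 + \left(8 + 3 + 45 \cdot 9\right) + 15\right) + 317} = \frac{1}{\left(4 + \left(8 + 3 + 405\right) + 15\right) + 317} = \frac{1}{\left(4 + 416 + 15\right) + 317} = \frac{1}{435 + 317} = \frac{1}{752}$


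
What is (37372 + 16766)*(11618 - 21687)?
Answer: -545115522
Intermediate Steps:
(37372 + 16766)*(11618 - 21687) = 54138*(-10069) = -545115522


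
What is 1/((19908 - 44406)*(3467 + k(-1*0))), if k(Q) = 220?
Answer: -1/90324126 ≈ -1.1071e-8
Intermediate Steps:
1/((19908 - 44406)*(3467 + k(-1*0))) = 1/((19908 - 44406)*(3467 + 220)) = 1/(-24498*3687) = 1/(-90324126) = -1/90324126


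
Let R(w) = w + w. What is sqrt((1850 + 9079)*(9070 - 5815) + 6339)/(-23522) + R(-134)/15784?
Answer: -67/3946 - sqrt(35580234)/23522 ≈ -0.27057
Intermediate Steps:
R(w) = 2*w
sqrt((1850 + 9079)*(9070 - 5815) + 6339)/(-23522) + R(-134)/15784 = sqrt((1850 + 9079)*(9070 - 5815) + 6339)/(-23522) + (2*(-134))/15784 = sqrt(10929*3255 + 6339)*(-1/23522) - 268*1/15784 = sqrt(35573895 + 6339)*(-1/23522) - 67/3946 = sqrt(35580234)*(-1/23522) - 67/3946 = -sqrt(35580234)/23522 - 67/3946 = -67/3946 - sqrt(35580234)/23522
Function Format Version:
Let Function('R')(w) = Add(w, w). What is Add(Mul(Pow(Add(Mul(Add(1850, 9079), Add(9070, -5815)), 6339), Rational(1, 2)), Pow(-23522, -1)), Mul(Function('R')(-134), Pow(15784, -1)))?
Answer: Add(Rational(-67, 3946), Mul(Rational(-1, 23522), Pow(35580234, Rational(1, 2)))) ≈ -0.27057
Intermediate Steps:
Function('R')(w) = Mul(2, w)
Add(Mul(Pow(Add(Mul(Add(1850, 9079), Add(9070, -5815)), 6339), Rational(1, 2)), Pow(-23522, -1)), Mul(Function('R')(-134), Pow(15784, -1))) = Add(Mul(Pow(Add(Mul(Add(1850, 9079), Add(9070, -5815)), 6339), Rational(1, 2)), Pow(-23522, -1)), Mul(Mul(2, -134), Pow(15784, -1))) = Add(Mul(Pow(Add(Mul(10929, 3255), 6339), Rational(1, 2)), Rational(-1, 23522)), Mul(-268, Rational(1, 15784))) = Add(Mul(Pow(Add(35573895, 6339), Rational(1, 2)), Rational(-1, 23522)), Rational(-67, 3946)) = Add(Mul(Pow(35580234, Rational(1, 2)), Rational(-1, 23522)), Rational(-67, 3946)) = Add(Mul(Rational(-1, 23522), Pow(35580234, Rational(1, 2))), Rational(-67, 3946)) = Add(Rational(-67, 3946), Mul(Rational(-1, 23522), Pow(35580234, Rational(1, 2))))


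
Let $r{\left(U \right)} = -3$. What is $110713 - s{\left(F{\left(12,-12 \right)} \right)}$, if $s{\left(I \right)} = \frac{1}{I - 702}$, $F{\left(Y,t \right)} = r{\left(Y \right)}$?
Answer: $\frac{78052666}{705} \approx 1.1071 \cdot 10^{5}$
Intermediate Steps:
$F{\left(Y,t \right)} = -3$
$s{\left(I \right)} = \frac{1}{-702 + I}$
$110713 - s{\left(F{\left(12,-12 \right)} \right)} = 110713 - \frac{1}{-702 - 3} = 110713 - \frac{1}{-705} = 110713 - - \frac{1}{705} = 110713 + \frac{1}{705} = \frac{78052666}{705}$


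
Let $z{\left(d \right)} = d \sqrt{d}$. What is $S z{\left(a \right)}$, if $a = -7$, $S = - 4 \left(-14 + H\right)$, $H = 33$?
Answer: $532 i \sqrt{7} \approx 1407.5 i$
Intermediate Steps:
$S = -76$ ($S = - 4 \left(-14 + 33\right) = \left(-4\right) 19 = -76$)
$z{\left(d \right)} = d^{\frac{3}{2}}$
$S z{\left(a \right)} = - 76 \left(-7\right)^{\frac{3}{2}} = - 76 \left(- 7 i \sqrt{7}\right) = 532 i \sqrt{7}$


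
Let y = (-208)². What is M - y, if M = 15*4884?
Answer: 29996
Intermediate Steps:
y = 43264
M = 73260
M - y = 73260 - 1*43264 = 73260 - 43264 = 29996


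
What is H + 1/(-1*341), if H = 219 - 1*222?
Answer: -1024/341 ≈ -3.0029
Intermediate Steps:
H = -3 (H = 219 - 222 = -3)
H + 1/(-1*341) = -3 + 1/(-1*341) = -3 + 1/(-341) = -3 - 1/341 = -1024/341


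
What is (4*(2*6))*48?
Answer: 2304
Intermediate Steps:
(4*(2*6))*48 = (4*12)*48 = 48*48 = 2304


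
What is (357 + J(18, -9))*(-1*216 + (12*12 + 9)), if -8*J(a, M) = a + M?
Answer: -179361/8 ≈ -22420.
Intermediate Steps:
J(a, M) = -M/8 - a/8 (J(a, M) = -(a + M)/8 = -(M + a)/8 = -M/8 - a/8)
(357 + J(18, -9))*(-1*216 + (12*12 + 9)) = (357 + (-⅛*(-9) - ⅛*18))*(-1*216 + (12*12 + 9)) = (357 + (9/8 - 9/4))*(-216 + (144 + 9)) = (357 - 9/8)*(-216 + 153) = (2847/8)*(-63) = -179361/8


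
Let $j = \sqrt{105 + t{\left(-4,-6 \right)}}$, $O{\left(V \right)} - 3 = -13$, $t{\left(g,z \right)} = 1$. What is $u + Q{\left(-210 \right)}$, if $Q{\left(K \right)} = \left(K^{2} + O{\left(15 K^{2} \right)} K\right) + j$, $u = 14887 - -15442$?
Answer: $76529 + \sqrt{106} \approx 76539.0$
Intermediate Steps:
$O{\left(V \right)} = -10$ ($O{\left(V \right)} = 3 - 13 = -10$)
$j = \sqrt{106}$ ($j = \sqrt{105 + 1} = \sqrt{106} \approx 10.296$)
$u = 30329$ ($u = 14887 + 15442 = 30329$)
$Q{\left(K \right)} = \sqrt{106} + K^{2} - 10 K$ ($Q{\left(K \right)} = \left(K^{2} - 10 K\right) + \sqrt{106} = \sqrt{106} + K^{2} - 10 K$)
$u + Q{\left(-210 \right)} = 30329 + \left(\sqrt{106} + \left(-210\right)^{2} - -2100\right) = 30329 + \left(\sqrt{106} + 44100 + 2100\right) = 30329 + \left(46200 + \sqrt{106}\right) = 76529 + \sqrt{106}$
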